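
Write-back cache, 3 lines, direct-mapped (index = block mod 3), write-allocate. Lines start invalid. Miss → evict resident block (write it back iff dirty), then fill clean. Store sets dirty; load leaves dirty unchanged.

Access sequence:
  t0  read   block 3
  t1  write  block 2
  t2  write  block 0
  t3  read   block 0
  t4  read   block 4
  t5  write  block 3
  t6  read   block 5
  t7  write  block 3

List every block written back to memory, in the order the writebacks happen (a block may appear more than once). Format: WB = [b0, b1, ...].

WB = [0, 2]

0: R B3 → L0 miss [-]
1: W B2 → L2 miss [D]
2: W B0 → L0 miss [D]
3: R B0 → L0 hit [D]
4: R B4 → L1 miss [-]
5: W B3 → L0 miss wb→B0 [D]
6: R B5 → L2 miss wb→B2 [-]
7: W B3 → L0 hit [D]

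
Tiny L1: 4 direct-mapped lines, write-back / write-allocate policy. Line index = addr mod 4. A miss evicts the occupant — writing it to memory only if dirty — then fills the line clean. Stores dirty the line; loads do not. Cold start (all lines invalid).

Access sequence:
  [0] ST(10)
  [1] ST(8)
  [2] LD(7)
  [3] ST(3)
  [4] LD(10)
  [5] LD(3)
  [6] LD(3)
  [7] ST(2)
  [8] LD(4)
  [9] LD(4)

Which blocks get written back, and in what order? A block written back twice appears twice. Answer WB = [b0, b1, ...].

  0 | W B10 → L2 miss [D]
  1 | W B8 → L0 miss [D]
  2 | R B7 → L3 miss [-]
  3 | W B3 → L3 miss [D]
  4 | R B10 → L2 hit [D]
  5 | R B3 → L3 hit [D]
  6 | R B3 → L3 hit [D]
  7 | W B2 → L2 miss wb→B10 [D]
  8 | R B4 → L0 miss wb→B8 [-]
  9 | R B4 → L0 hit [-]

WB = [10, 8]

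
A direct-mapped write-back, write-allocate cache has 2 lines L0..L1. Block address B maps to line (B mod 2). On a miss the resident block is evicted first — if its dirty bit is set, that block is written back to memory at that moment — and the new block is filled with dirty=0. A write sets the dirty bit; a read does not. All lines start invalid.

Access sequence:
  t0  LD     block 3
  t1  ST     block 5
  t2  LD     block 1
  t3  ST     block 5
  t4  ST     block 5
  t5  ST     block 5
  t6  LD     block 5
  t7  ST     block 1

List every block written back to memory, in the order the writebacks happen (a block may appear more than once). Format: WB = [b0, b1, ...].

0: R B3 -> L1 miss  d=-]
1: W B5 -> L1 miss  d=D]
2: R B1 -> L1 miss wb->B5  d=-]
3: W B5 -> L1 miss  d=D]
4: W B5 -> L1 hit  d=D]
5: W B5 -> L1 hit  d=D]
6: R B5 -> L1 hit  d=D]
7: W B1 -> L1 miss wb->B5  d=D]

WB = [5, 5]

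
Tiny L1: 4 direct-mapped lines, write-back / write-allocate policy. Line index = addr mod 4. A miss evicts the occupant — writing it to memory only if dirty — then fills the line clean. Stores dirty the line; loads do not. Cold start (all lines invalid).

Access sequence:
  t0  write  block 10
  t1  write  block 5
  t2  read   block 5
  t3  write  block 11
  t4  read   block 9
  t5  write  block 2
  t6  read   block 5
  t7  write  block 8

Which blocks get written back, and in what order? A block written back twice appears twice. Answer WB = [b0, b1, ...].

WB = [5, 10]

  0 | W B10 → L2 miss [D]
  1 | W B5 → L1 miss [D]
  2 | R B5 → L1 hit [D]
  3 | W B11 → L3 miss [D]
  4 | R B9 → L1 miss wb→B5 [-]
  5 | W B2 → L2 miss wb→B10 [D]
  6 | R B5 → L1 miss [-]
  7 | W B8 → L0 miss [D]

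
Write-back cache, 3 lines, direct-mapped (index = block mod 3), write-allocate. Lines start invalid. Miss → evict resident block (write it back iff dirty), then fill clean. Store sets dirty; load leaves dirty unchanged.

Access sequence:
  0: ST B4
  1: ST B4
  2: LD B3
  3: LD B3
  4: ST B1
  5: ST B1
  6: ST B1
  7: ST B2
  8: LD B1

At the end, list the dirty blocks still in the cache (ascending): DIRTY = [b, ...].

  0 | W B4 → L1 miss [D]
  1 | W B4 → L1 hit [D]
  2 | R B3 → L0 miss [-]
  3 | R B3 → L0 hit [-]
  4 | W B1 → L1 miss wb→B4 [D]
  5 | W B1 → L1 hit [D]
  6 | W B1 → L1 hit [D]
  7 | W B2 → L2 miss [D]
  8 | R B1 → L1 hit [D]

DIRTY = [1, 2]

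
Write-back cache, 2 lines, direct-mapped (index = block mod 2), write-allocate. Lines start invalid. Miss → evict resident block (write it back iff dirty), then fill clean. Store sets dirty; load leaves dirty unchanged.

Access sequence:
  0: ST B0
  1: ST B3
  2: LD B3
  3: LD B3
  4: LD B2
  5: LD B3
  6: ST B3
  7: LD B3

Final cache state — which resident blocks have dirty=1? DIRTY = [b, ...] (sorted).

0: W B0 → L0 miss [D]
1: W B3 → L1 miss [D]
2: R B3 → L1 hit [D]
3: R B3 → L1 hit [D]
4: R B2 → L0 miss wb→B0 [-]
5: R B3 → L1 hit [D]
6: W B3 → L1 hit [D]
7: R B3 → L1 hit [D]

DIRTY = [3]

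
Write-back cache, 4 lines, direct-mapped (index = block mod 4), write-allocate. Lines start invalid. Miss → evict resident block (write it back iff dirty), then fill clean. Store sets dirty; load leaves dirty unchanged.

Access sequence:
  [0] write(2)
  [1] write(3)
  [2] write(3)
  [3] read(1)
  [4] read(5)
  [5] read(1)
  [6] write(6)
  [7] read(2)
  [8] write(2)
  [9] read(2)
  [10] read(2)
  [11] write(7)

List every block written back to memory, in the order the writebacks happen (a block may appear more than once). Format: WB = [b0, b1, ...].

WB = [2, 6, 3]

0: W B2 -> L2 miss  d=D]
1: W B3 -> L3 miss  d=D]
2: W B3 -> L3 hit  d=D]
3: R B1 -> L1 miss  d=-]
4: R B5 -> L1 miss  d=-]
5: R B1 -> L1 miss  d=-]
6: W B6 -> L2 miss wb->B2  d=D]
7: R B2 -> L2 miss wb->B6  d=-]
8: W B2 -> L2 hit  d=D]
9: R B2 -> L2 hit  d=D]
10: R B2 -> L2 hit  d=D]
11: W B7 -> L3 miss wb->B3  d=D]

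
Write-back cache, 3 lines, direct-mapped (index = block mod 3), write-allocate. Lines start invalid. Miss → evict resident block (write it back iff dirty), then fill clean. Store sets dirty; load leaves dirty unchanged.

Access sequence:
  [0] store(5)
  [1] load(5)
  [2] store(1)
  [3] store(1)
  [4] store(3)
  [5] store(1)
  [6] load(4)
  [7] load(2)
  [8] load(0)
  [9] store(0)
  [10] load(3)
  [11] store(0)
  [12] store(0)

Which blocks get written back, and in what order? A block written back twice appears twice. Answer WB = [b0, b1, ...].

  0 | W B5 → L2 miss [D]
  1 | R B5 → L2 hit [D]
  2 | W B1 → L1 miss [D]
  3 | W B1 → L1 hit [D]
  4 | W B3 → L0 miss [D]
  5 | W B1 → L1 hit [D]
  6 | R B4 → L1 miss wb→B1 [-]
  7 | R B2 → L2 miss wb→B5 [-]
  8 | R B0 → L0 miss wb→B3 [-]
  9 | W B0 → L0 hit [D]
  10 | R B3 → L0 miss wb→B0 [-]
  11 | W B0 → L0 miss [D]
  12 | W B0 → L0 hit [D]

WB = [1, 5, 3, 0]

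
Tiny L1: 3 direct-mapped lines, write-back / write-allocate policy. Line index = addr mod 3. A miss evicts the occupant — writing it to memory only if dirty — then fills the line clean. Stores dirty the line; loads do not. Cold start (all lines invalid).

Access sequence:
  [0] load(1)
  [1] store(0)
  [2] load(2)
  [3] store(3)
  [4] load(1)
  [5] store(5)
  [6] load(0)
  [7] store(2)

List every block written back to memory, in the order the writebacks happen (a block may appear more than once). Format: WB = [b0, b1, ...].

WB = [0, 3, 5]

0: R B1 → L1 miss [-]
1: W B0 → L0 miss [D]
2: R B2 → L2 miss [-]
3: W B3 → L0 miss wb→B0 [D]
4: R B1 → L1 hit [-]
5: W B5 → L2 miss [D]
6: R B0 → L0 miss wb→B3 [-]
7: W B2 → L2 miss wb→B5 [D]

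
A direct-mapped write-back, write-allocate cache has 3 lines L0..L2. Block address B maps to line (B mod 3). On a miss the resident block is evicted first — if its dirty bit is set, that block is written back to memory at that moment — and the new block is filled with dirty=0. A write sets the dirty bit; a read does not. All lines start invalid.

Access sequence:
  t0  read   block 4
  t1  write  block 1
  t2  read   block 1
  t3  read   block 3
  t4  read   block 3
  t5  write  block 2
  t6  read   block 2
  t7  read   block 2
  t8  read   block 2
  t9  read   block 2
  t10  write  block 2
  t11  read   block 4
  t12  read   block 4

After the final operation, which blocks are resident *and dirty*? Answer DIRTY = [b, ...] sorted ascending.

DIRTY = [2]

0: R B4 → L1 miss [-]
1: W B1 → L1 miss [D]
2: R B1 → L1 hit [D]
3: R B3 → L0 miss [-]
4: R B3 → L0 hit [-]
5: W B2 → L2 miss [D]
6: R B2 → L2 hit [D]
7: R B2 → L2 hit [D]
8: R B2 → L2 hit [D]
9: R B2 → L2 hit [D]
10: W B2 → L2 hit [D]
11: R B4 → L1 miss wb→B1 [-]
12: R B4 → L1 hit [-]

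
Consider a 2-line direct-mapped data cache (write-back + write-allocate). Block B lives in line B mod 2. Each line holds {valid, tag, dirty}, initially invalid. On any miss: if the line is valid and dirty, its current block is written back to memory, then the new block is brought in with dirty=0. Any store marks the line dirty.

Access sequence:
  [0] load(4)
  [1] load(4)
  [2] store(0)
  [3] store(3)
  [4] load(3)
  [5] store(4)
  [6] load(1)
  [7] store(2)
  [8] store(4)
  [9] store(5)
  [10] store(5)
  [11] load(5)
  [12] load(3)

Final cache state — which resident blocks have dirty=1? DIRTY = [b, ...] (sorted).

DIRTY = [4]

0: R B4 → L0 miss [-]
1: R B4 → L0 hit [-]
2: W B0 → L0 miss [D]
3: W B3 → L1 miss [D]
4: R B3 → L1 hit [D]
5: W B4 → L0 miss wb→B0 [D]
6: R B1 → L1 miss wb→B3 [-]
7: W B2 → L0 miss wb→B4 [D]
8: W B4 → L0 miss wb→B2 [D]
9: W B5 → L1 miss [D]
10: W B5 → L1 hit [D]
11: R B5 → L1 hit [D]
12: R B3 → L1 miss wb→B5 [-]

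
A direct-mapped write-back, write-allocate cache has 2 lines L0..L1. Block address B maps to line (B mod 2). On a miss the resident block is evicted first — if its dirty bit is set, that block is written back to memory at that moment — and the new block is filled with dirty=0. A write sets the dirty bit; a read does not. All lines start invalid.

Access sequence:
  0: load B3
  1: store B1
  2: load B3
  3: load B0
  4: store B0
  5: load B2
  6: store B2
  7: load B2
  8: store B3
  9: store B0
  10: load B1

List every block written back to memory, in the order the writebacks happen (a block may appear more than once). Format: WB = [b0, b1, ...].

0: R B3 -> L1 miss  d=-]
1: W B1 -> L1 miss  d=D]
2: R B3 -> L1 miss wb->B1  d=-]
3: R B0 -> L0 miss  d=-]
4: W B0 -> L0 hit  d=D]
5: R B2 -> L0 miss wb->B0  d=-]
6: W B2 -> L0 hit  d=D]
7: R B2 -> L0 hit  d=D]
8: W B3 -> L1 hit  d=D]
9: W B0 -> L0 miss wb->B2  d=D]
10: R B1 -> L1 miss wb->B3  d=-]

WB = [1, 0, 2, 3]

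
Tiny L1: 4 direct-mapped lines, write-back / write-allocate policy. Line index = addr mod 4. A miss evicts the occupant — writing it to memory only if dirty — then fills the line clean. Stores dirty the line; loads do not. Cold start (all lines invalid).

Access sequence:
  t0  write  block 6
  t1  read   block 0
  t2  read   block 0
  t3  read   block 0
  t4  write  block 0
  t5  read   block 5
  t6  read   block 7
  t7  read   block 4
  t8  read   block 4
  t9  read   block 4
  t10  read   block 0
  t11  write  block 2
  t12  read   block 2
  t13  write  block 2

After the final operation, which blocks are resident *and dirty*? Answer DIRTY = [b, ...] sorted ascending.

DIRTY = [2]

  0 | W B6 → L2 miss [D]
  1 | R B0 → L0 miss [-]
  2 | R B0 → L0 hit [-]
  3 | R B0 → L0 hit [-]
  4 | W B0 → L0 hit [D]
  5 | R B5 → L1 miss [-]
  6 | R B7 → L3 miss [-]
  7 | R B4 → L0 miss wb→B0 [-]
  8 | R B4 → L0 hit [-]
  9 | R B4 → L0 hit [-]
  10 | R B0 → L0 miss [-]
  11 | W B2 → L2 miss wb→B6 [D]
  12 | R B2 → L2 hit [D]
  13 | W B2 → L2 hit [D]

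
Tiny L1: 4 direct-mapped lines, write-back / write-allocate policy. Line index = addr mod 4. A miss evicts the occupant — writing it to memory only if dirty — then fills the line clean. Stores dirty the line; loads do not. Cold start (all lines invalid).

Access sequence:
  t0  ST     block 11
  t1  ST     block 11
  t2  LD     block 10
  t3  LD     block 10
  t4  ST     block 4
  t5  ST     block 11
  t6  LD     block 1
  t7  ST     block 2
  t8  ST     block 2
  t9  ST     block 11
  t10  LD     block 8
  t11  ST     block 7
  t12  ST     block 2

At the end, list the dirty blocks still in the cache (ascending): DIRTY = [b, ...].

DIRTY = [2, 7]

0: W B11 -> L3 miss  d=D]
1: W B11 -> L3 hit  d=D]
2: R B10 -> L2 miss  d=-]
3: R B10 -> L2 hit  d=-]
4: W B4 -> L0 miss  d=D]
5: W B11 -> L3 hit  d=D]
6: R B1 -> L1 miss  d=-]
7: W B2 -> L2 miss  d=D]
8: W B2 -> L2 hit  d=D]
9: W B11 -> L3 hit  d=D]
10: R B8 -> L0 miss wb->B4  d=-]
11: W B7 -> L3 miss wb->B11  d=D]
12: W B2 -> L2 hit  d=D]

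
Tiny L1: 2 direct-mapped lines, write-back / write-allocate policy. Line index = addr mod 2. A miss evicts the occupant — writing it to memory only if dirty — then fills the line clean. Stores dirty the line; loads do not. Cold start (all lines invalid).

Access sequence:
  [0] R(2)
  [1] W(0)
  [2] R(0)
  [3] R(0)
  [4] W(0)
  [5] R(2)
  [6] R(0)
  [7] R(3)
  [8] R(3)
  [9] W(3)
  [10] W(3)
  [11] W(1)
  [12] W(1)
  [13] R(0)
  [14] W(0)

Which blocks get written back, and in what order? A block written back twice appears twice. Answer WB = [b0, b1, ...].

WB = [0, 3]

  0 | R B2 → L0 miss [-]
  1 | W B0 → L0 miss [D]
  2 | R B0 → L0 hit [D]
  3 | R B0 → L0 hit [D]
  4 | W B0 → L0 hit [D]
  5 | R B2 → L0 miss wb→B0 [-]
  6 | R B0 → L0 miss [-]
  7 | R B3 → L1 miss [-]
  8 | R B3 → L1 hit [-]
  9 | W B3 → L1 hit [D]
  10 | W B3 → L1 hit [D]
  11 | W B1 → L1 miss wb→B3 [D]
  12 | W B1 → L1 hit [D]
  13 | R B0 → L0 hit [-]
  14 | W B0 → L0 hit [D]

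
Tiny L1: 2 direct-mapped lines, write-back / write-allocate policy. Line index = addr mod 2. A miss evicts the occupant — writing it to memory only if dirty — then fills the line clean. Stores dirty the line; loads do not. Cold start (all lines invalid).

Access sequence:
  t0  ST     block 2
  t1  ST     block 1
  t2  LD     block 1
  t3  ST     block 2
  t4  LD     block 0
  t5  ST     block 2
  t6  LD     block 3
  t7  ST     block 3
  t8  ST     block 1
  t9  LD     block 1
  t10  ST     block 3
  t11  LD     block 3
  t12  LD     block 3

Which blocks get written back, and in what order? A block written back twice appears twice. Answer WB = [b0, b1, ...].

0: W B2 -> L0 miss  d=D]
1: W B1 -> L1 miss  d=D]
2: R B1 -> L1 hit  d=D]
3: W B2 -> L0 hit  d=D]
4: R B0 -> L0 miss wb->B2  d=-]
5: W B2 -> L0 miss  d=D]
6: R B3 -> L1 miss wb->B1  d=-]
7: W B3 -> L1 hit  d=D]
8: W B1 -> L1 miss wb->B3  d=D]
9: R B1 -> L1 hit  d=D]
10: W B3 -> L1 miss wb->B1  d=D]
11: R B3 -> L1 hit  d=D]
12: R B3 -> L1 hit  d=D]

WB = [2, 1, 3, 1]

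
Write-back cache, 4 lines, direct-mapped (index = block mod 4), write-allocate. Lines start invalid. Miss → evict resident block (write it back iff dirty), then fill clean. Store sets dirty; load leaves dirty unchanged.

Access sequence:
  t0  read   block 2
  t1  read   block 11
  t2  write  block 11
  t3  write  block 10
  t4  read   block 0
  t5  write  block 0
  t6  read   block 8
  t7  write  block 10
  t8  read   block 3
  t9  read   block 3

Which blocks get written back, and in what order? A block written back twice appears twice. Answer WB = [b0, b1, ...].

0: R B2 -> L2 miss  d=-]
1: R B11 -> L3 miss  d=-]
2: W B11 -> L3 hit  d=D]
3: W B10 -> L2 miss  d=D]
4: R B0 -> L0 miss  d=-]
5: W B0 -> L0 hit  d=D]
6: R B8 -> L0 miss wb->B0  d=-]
7: W B10 -> L2 hit  d=D]
8: R B3 -> L3 miss wb->B11  d=-]
9: R B3 -> L3 hit  d=-]

WB = [0, 11]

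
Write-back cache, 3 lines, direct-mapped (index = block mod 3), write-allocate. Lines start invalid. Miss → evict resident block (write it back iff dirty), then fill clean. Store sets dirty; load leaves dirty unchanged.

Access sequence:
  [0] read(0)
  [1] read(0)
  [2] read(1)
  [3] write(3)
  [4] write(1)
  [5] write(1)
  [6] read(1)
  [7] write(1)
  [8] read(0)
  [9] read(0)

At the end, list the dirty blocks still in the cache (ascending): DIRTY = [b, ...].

DIRTY = [1]

0: R B0 → L0 miss [-]
1: R B0 → L0 hit [-]
2: R B1 → L1 miss [-]
3: W B3 → L0 miss [D]
4: W B1 → L1 hit [D]
5: W B1 → L1 hit [D]
6: R B1 → L1 hit [D]
7: W B1 → L1 hit [D]
8: R B0 → L0 miss wb→B3 [-]
9: R B0 → L0 hit [-]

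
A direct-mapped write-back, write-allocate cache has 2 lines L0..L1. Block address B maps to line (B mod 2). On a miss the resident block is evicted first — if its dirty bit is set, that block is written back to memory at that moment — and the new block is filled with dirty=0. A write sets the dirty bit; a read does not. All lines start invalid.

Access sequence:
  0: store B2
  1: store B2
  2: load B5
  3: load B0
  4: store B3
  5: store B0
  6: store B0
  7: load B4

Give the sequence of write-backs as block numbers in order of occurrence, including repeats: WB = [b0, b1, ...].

0: W B2 → L0 miss [D]
1: W B2 → L0 hit [D]
2: R B5 → L1 miss [-]
3: R B0 → L0 miss wb→B2 [-]
4: W B3 → L1 miss [D]
5: W B0 → L0 hit [D]
6: W B0 → L0 hit [D]
7: R B4 → L0 miss wb→B0 [-]

WB = [2, 0]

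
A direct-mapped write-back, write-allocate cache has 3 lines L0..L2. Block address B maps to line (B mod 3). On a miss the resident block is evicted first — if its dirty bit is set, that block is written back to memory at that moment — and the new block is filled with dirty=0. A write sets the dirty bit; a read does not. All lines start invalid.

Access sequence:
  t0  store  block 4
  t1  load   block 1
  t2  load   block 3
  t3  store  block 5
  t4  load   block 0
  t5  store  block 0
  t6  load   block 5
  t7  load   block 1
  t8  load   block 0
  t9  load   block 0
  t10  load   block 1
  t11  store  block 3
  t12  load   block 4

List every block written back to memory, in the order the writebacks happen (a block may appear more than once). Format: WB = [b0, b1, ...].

0: W B4 → L1 miss [D]
1: R B1 → L1 miss wb→B4 [-]
2: R B3 → L0 miss [-]
3: W B5 → L2 miss [D]
4: R B0 → L0 miss [-]
5: W B0 → L0 hit [D]
6: R B5 → L2 hit [D]
7: R B1 → L1 hit [-]
8: R B0 → L0 hit [D]
9: R B0 → L0 hit [D]
10: R B1 → L1 hit [-]
11: W B3 → L0 miss wb→B0 [D]
12: R B4 → L1 miss [-]

WB = [4, 0]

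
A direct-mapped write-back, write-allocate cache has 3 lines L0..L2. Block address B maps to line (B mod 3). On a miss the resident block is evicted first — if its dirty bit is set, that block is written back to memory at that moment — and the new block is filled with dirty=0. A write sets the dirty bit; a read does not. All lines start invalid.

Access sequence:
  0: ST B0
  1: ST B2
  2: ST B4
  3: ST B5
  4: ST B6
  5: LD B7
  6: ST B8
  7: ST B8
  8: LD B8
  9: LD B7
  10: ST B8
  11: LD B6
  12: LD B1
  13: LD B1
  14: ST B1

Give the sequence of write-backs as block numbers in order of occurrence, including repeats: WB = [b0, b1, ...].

  0 | W B0 → L0 miss [D]
  1 | W B2 → L2 miss [D]
  2 | W B4 → L1 miss [D]
  3 | W B5 → L2 miss wb→B2 [D]
  4 | W B6 → L0 miss wb→B0 [D]
  5 | R B7 → L1 miss wb→B4 [-]
  6 | W B8 → L2 miss wb→B5 [D]
  7 | W B8 → L2 hit [D]
  8 | R B8 → L2 hit [D]
  9 | R B7 → L1 hit [-]
  10 | W B8 → L2 hit [D]
  11 | R B6 → L0 hit [D]
  12 | R B1 → L1 miss [-]
  13 | R B1 → L1 hit [-]
  14 | W B1 → L1 hit [D]

WB = [2, 0, 4, 5]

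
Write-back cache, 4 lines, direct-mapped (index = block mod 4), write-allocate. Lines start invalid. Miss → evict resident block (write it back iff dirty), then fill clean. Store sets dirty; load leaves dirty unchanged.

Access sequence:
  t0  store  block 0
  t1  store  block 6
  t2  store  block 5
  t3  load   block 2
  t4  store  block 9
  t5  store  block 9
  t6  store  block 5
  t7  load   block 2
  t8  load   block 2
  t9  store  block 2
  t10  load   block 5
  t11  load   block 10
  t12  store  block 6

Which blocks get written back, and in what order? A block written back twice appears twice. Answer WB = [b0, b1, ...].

WB = [6, 5, 9, 2]

0: W B0 -> L0 miss  d=D]
1: W B6 -> L2 miss  d=D]
2: W B5 -> L1 miss  d=D]
3: R B2 -> L2 miss wb->B6  d=-]
4: W B9 -> L1 miss wb->B5  d=D]
5: W B9 -> L1 hit  d=D]
6: W B5 -> L1 miss wb->B9  d=D]
7: R B2 -> L2 hit  d=-]
8: R B2 -> L2 hit  d=-]
9: W B2 -> L2 hit  d=D]
10: R B5 -> L1 hit  d=D]
11: R B10 -> L2 miss wb->B2  d=-]
12: W B6 -> L2 miss  d=D]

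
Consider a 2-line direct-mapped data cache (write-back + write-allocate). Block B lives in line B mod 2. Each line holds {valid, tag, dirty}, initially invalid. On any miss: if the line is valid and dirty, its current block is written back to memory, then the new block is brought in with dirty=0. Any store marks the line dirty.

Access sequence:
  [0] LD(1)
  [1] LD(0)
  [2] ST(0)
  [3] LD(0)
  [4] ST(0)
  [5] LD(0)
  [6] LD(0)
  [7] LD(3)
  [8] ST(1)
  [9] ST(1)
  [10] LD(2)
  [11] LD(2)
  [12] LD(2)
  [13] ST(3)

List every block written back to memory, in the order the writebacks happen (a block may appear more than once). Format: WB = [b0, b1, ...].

0: R B1 -> L1 miss  d=-]
1: R B0 -> L0 miss  d=-]
2: W B0 -> L0 hit  d=D]
3: R B0 -> L0 hit  d=D]
4: W B0 -> L0 hit  d=D]
5: R B0 -> L0 hit  d=D]
6: R B0 -> L0 hit  d=D]
7: R B3 -> L1 miss  d=-]
8: W B1 -> L1 miss  d=D]
9: W B1 -> L1 hit  d=D]
10: R B2 -> L0 miss wb->B0  d=-]
11: R B2 -> L0 hit  d=-]
12: R B2 -> L0 hit  d=-]
13: W B3 -> L1 miss wb->B1  d=D]

WB = [0, 1]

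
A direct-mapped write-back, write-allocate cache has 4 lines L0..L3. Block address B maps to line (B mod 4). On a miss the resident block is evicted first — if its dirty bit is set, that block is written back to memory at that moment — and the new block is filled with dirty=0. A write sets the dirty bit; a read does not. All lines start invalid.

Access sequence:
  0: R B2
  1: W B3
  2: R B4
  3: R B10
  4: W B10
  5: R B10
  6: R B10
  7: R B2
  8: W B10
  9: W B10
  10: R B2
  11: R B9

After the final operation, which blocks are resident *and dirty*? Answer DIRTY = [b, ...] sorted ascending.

DIRTY = [3]

0: R B2 -> L2 miss  d=-]
1: W B3 -> L3 miss  d=D]
2: R B4 -> L0 miss  d=-]
3: R B10 -> L2 miss  d=-]
4: W B10 -> L2 hit  d=D]
5: R B10 -> L2 hit  d=D]
6: R B10 -> L2 hit  d=D]
7: R B2 -> L2 miss wb->B10  d=-]
8: W B10 -> L2 miss  d=D]
9: W B10 -> L2 hit  d=D]
10: R B2 -> L2 miss wb->B10  d=-]
11: R B9 -> L1 miss  d=-]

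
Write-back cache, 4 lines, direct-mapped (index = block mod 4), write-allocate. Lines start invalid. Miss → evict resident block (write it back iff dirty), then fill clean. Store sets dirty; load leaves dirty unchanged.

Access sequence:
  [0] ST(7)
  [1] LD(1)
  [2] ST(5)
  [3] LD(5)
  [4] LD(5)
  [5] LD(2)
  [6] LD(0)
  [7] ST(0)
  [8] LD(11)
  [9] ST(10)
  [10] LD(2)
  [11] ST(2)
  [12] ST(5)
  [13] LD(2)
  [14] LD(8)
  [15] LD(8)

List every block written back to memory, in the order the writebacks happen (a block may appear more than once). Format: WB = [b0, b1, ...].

WB = [7, 10, 0]

0: W B7 -> L3 miss  d=D]
1: R B1 -> L1 miss  d=-]
2: W B5 -> L1 miss  d=D]
3: R B5 -> L1 hit  d=D]
4: R B5 -> L1 hit  d=D]
5: R B2 -> L2 miss  d=-]
6: R B0 -> L0 miss  d=-]
7: W B0 -> L0 hit  d=D]
8: R B11 -> L3 miss wb->B7  d=-]
9: W B10 -> L2 miss  d=D]
10: R B2 -> L2 miss wb->B10  d=-]
11: W B2 -> L2 hit  d=D]
12: W B5 -> L1 hit  d=D]
13: R B2 -> L2 hit  d=D]
14: R B8 -> L0 miss wb->B0  d=-]
15: R B8 -> L0 hit  d=-]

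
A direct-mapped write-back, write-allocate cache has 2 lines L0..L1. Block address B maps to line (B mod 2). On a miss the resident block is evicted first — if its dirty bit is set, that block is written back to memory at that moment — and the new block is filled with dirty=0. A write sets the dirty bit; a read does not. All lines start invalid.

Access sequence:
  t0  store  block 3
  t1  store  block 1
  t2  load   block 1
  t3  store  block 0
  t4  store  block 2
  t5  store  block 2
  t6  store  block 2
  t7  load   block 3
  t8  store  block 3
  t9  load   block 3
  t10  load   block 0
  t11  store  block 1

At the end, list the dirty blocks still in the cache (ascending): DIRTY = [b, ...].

0: W B3 → L1 miss [D]
1: W B1 → L1 miss wb→B3 [D]
2: R B1 → L1 hit [D]
3: W B0 → L0 miss [D]
4: W B2 → L0 miss wb→B0 [D]
5: W B2 → L0 hit [D]
6: W B2 → L0 hit [D]
7: R B3 → L1 miss wb→B1 [-]
8: W B3 → L1 hit [D]
9: R B3 → L1 hit [D]
10: R B0 → L0 miss wb→B2 [-]
11: W B1 → L1 miss wb→B3 [D]

DIRTY = [1]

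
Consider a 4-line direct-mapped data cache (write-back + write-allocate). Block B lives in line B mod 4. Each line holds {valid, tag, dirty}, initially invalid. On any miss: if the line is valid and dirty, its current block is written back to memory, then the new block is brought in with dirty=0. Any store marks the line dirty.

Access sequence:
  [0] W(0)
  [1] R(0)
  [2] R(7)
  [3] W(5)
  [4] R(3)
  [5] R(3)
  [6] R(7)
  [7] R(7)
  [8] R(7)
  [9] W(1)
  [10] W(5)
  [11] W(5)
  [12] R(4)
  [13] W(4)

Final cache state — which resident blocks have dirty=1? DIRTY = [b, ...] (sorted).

0: W B0 -> L0 miss  d=D]
1: R B0 -> L0 hit  d=D]
2: R B7 -> L3 miss  d=-]
3: W B5 -> L1 miss  d=D]
4: R B3 -> L3 miss  d=-]
5: R B3 -> L3 hit  d=-]
6: R B7 -> L3 miss  d=-]
7: R B7 -> L3 hit  d=-]
8: R B7 -> L3 hit  d=-]
9: W B1 -> L1 miss wb->B5  d=D]
10: W B5 -> L1 miss wb->B1  d=D]
11: W B5 -> L1 hit  d=D]
12: R B4 -> L0 miss wb->B0  d=-]
13: W B4 -> L0 hit  d=D]

DIRTY = [4, 5]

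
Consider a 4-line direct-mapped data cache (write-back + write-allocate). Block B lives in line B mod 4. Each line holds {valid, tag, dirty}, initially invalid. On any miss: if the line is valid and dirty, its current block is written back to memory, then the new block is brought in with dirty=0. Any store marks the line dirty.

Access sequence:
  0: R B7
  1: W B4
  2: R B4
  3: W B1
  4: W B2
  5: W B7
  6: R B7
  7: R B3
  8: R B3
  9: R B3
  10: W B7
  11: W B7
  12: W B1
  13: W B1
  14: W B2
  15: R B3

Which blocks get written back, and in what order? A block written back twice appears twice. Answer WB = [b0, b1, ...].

0: R B7 → L3 miss [-]
1: W B4 → L0 miss [D]
2: R B4 → L0 hit [D]
3: W B1 → L1 miss [D]
4: W B2 → L2 miss [D]
5: W B7 → L3 hit [D]
6: R B7 → L3 hit [D]
7: R B3 → L3 miss wb→B7 [-]
8: R B3 → L3 hit [-]
9: R B3 → L3 hit [-]
10: W B7 → L3 miss [D]
11: W B7 → L3 hit [D]
12: W B1 → L1 hit [D]
13: W B1 → L1 hit [D]
14: W B2 → L2 hit [D]
15: R B3 → L3 miss wb→B7 [-]

WB = [7, 7]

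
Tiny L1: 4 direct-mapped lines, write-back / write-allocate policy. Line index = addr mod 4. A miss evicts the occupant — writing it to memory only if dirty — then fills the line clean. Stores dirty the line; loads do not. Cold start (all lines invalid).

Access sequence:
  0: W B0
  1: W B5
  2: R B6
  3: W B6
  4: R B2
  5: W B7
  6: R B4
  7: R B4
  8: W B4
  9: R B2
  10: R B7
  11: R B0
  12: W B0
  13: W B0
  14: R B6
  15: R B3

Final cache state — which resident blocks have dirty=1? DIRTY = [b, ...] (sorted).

DIRTY = [0, 5]

0: W B0 → L0 miss [D]
1: W B5 → L1 miss [D]
2: R B6 → L2 miss [-]
3: W B6 → L2 hit [D]
4: R B2 → L2 miss wb→B6 [-]
5: W B7 → L3 miss [D]
6: R B4 → L0 miss wb→B0 [-]
7: R B4 → L0 hit [-]
8: W B4 → L0 hit [D]
9: R B2 → L2 hit [-]
10: R B7 → L3 hit [D]
11: R B0 → L0 miss wb→B4 [-]
12: W B0 → L0 hit [D]
13: W B0 → L0 hit [D]
14: R B6 → L2 miss [-]
15: R B3 → L3 miss wb→B7 [-]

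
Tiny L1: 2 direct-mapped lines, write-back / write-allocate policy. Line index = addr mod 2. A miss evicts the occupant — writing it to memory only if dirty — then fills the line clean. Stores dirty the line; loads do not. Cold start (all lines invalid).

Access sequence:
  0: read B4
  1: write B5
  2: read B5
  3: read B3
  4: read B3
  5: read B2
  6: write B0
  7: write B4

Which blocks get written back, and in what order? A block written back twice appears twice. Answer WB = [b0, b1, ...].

WB = [5, 0]

0: R B4 → L0 miss [-]
1: W B5 → L1 miss [D]
2: R B5 → L1 hit [D]
3: R B3 → L1 miss wb→B5 [-]
4: R B3 → L1 hit [-]
5: R B2 → L0 miss [-]
6: W B0 → L0 miss [D]
7: W B4 → L0 miss wb→B0 [D]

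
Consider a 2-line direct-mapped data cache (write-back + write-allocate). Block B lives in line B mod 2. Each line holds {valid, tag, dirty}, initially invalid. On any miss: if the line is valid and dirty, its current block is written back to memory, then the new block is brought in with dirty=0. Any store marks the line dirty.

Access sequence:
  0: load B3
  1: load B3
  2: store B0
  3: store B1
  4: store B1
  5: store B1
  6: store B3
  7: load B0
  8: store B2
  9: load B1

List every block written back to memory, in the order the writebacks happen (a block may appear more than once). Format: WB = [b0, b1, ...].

WB = [1, 0, 3]

0: R B3 -> L1 miss  d=-]
1: R B3 -> L1 hit  d=-]
2: W B0 -> L0 miss  d=D]
3: W B1 -> L1 miss  d=D]
4: W B1 -> L1 hit  d=D]
5: W B1 -> L1 hit  d=D]
6: W B3 -> L1 miss wb->B1  d=D]
7: R B0 -> L0 hit  d=D]
8: W B2 -> L0 miss wb->B0  d=D]
9: R B1 -> L1 miss wb->B3  d=-]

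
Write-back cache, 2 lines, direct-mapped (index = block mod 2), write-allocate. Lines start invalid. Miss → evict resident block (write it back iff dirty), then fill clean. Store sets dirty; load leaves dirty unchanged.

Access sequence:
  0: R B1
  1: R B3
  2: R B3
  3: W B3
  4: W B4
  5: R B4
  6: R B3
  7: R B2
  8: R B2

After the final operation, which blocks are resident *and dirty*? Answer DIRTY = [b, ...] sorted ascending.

  0 | R B1 → L1 miss [-]
  1 | R B3 → L1 miss [-]
  2 | R B3 → L1 hit [-]
  3 | W B3 → L1 hit [D]
  4 | W B4 → L0 miss [D]
  5 | R B4 → L0 hit [D]
  6 | R B3 → L1 hit [D]
  7 | R B2 → L0 miss wb→B4 [-]
  8 | R B2 → L0 hit [-]

DIRTY = [3]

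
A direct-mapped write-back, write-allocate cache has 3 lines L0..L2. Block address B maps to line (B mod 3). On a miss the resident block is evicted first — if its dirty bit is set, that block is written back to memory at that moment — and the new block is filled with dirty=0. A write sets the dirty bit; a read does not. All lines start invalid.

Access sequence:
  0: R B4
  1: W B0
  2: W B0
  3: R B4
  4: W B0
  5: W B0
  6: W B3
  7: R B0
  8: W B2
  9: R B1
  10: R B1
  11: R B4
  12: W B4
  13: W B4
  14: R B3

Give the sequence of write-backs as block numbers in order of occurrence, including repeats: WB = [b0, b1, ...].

WB = [0, 3]

0: R B4 -> L1 miss  d=-]
1: W B0 -> L0 miss  d=D]
2: W B0 -> L0 hit  d=D]
3: R B4 -> L1 hit  d=-]
4: W B0 -> L0 hit  d=D]
5: W B0 -> L0 hit  d=D]
6: W B3 -> L0 miss wb->B0  d=D]
7: R B0 -> L0 miss wb->B3  d=-]
8: W B2 -> L2 miss  d=D]
9: R B1 -> L1 miss  d=-]
10: R B1 -> L1 hit  d=-]
11: R B4 -> L1 miss  d=-]
12: W B4 -> L1 hit  d=D]
13: W B4 -> L1 hit  d=D]
14: R B3 -> L0 miss  d=-]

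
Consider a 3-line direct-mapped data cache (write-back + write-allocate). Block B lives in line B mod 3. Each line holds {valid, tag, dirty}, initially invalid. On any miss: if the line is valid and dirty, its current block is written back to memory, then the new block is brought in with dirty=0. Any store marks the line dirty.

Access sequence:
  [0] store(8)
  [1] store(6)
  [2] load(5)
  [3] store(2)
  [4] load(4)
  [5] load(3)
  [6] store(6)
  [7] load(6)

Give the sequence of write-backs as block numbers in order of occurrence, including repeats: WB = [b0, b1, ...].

  0 | W B8 → L2 miss [D]
  1 | W B6 → L0 miss [D]
  2 | R B5 → L2 miss wb→B8 [-]
  3 | W B2 → L2 miss [D]
  4 | R B4 → L1 miss [-]
  5 | R B3 → L0 miss wb→B6 [-]
  6 | W B6 → L0 miss [D]
  7 | R B6 → L0 hit [D]

WB = [8, 6]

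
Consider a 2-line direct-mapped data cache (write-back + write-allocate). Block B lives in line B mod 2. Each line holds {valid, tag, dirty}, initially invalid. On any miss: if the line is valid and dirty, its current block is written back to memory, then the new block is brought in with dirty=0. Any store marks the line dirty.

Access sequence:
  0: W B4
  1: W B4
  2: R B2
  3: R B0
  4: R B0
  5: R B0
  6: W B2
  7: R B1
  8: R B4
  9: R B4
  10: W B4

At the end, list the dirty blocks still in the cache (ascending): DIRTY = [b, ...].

DIRTY = [4]

0: W B4 -> L0 miss  d=D]
1: W B4 -> L0 hit  d=D]
2: R B2 -> L0 miss wb->B4  d=-]
3: R B0 -> L0 miss  d=-]
4: R B0 -> L0 hit  d=-]
5: R B0 -> L0 hit  d=-]
6: W B2 -> L0 miss  d=D]
7: R B1 -> L1 miss  d=-]
8: R B4 -> L0 miss wb->B2  d=-]
9: R B4 -> L0 hit  d=-]
10: W B4 -> L0 hit  d=D]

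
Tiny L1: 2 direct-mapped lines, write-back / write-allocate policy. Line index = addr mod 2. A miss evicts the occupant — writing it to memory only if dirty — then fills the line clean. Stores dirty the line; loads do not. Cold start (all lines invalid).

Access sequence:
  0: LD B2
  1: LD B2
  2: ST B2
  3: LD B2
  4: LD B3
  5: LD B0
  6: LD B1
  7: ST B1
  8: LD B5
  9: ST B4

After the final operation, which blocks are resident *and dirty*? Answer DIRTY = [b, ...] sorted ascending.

0: R B2 -> L0 miss  d=-]
1: R B2 -> L0 hit  d=-]
2: W B2 -> L0 hit  d=D]
3: R B2 -> L0 hit  d=D]
4: R B3 -> L1 miss  d=-]
5: R B0 -> L0 miss wb->B2  d=-]
6: R B1 -> L1 miss  d=-]
7: W B1 -> L1 hit  d=D]
8: R B5 -> L1 miss wb->B1  d=-]
9: W B4 -> L0 miss  d=D]

DIRTY = [4]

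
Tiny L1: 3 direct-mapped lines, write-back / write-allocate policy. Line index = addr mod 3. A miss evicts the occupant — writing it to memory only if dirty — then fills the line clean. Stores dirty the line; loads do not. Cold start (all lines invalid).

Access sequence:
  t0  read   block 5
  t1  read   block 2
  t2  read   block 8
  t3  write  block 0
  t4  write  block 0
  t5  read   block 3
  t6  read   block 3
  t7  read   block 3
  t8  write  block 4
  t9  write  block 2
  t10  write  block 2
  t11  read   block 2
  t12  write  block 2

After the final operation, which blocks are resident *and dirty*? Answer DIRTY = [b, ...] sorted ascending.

DIRTY = [2, 4]

0: R B5 -> L2 miss  d=-]
1: R B2 -> L2 miss  d=-]
2: R B8 -> L2 miss  d=-]
3: W B0 -> L0 miss  d=D]
4: W B0 -> L0 hit  d=D]
5: R B3 -> L0 miss wb->B0  d=-]
6: R B3 -> L0 hit  d=-]
7: R B3 -> L0 hit  d=-]
8: W B4 -> L1 miss  d=D]
9: W B2 -> L2 miss  d=D]
10: W B2 -> L2 hit  d=D]
11: R B2 -> L2 hit  d=D]
12: W B2 -> L2 hit  d=D]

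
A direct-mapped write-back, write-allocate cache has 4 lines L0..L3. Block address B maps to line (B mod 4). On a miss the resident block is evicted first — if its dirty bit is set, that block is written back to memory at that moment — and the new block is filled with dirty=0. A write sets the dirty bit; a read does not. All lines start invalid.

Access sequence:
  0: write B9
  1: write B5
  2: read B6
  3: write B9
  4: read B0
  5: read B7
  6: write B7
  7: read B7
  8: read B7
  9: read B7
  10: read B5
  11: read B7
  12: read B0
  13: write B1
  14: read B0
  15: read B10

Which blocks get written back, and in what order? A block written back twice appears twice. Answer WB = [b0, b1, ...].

0: W B9 -> L1 miss  d=D]
1: W B5 -> L1 miss wb->B9  d=D]
2: R B6 -> L2 miss  d=-]
3: W B9 -> L1 miss wb->B5  d=D]
4: R B0 -> L0 miss  d=-]
5: R B7 -> L3 miss  d=-]
6: W B7 -> L3 hit  d=D]
7: R B7 -> L3 hit  d=D]
8: R B7 -> L3 hit  d=D]
9: R B7 -> L3 hit  d=D]
10: R B5 -> L1 miss wb->B9  d=-]
11: R B7 -> L3 hit  d=D]
12: R B0 -> L0 hit  d=-]
13: W B1 -> L1 miss  d=D]
14: R B0 -> L0 hit  d=-]
15: R B10 -> L2 miss  d=-]

WB = [9, 5, 9]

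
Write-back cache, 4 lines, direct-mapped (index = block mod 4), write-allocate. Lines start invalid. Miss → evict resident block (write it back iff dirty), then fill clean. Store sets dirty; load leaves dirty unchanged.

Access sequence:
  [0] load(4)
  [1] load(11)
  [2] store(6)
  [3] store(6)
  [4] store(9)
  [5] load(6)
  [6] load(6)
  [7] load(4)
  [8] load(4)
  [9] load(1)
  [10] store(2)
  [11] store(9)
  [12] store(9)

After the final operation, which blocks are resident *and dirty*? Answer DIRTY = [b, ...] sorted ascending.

DIRTY = [2, 9]

0: R B4 -> L0 miss  d=-]
1: R B11 -> L3 miss  d=-]
2: W B6 -> L2 miss  d=D]
3: W B6 -> L2 hit  d=D]
4: W B9 -> L1 miss  d=D]
5: R B6 -> L2 hit  d=D]
6: R B6 -> L2 hit  d=D]
7: R B4 -> L0 hit  d=-]
8: R B4 -> L0 hit  d=-]
9: R B1 -> L1 miss wb->B9  d=-]
10: W B2 -> L2 miss wb->B6  d=D]
11: W B9 -> L1 miss  d=D]
12: W B9 -> L1 hit  d=D]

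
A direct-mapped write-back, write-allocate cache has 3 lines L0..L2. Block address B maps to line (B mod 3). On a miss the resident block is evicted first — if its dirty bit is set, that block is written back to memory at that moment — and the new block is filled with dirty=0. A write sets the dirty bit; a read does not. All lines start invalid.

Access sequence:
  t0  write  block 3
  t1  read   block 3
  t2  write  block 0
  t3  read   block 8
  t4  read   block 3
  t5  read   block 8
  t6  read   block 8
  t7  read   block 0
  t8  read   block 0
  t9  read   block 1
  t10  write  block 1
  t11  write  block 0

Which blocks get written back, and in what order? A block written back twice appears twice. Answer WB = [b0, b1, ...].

  0 | W B3 → L0 miss [D]
  1 | R B3 → L0 hit [D]
  2 | W B0 → L0 miss wb→B3 [D]
  3 | R B8 → L2 miss [-]
  4 | R B3 → L0 miss wb→B0 [-]
  5 | R B8 → L2 hit [-]
  6 | R B8 → L2 hit [-]
  7 | R B0 → L0 miss [-]
  8 | R B0 → L0 hit [-]
  9 | R B1 → L1 miss [-]
  10 | W B1 → L1 hit [D]
  11 | W B0 → L0 hit [D]

WB = [3, 0]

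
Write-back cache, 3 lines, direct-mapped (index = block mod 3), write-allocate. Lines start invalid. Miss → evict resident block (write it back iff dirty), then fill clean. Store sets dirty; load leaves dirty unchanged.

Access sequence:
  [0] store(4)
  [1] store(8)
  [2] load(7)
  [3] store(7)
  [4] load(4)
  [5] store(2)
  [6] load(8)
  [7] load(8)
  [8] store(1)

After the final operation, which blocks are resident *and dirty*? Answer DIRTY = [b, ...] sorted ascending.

  0 | W B4 → L1 miss [D]
  1 | W B8 → L2 miss [D]
  2 | R B7 → L1 miss wb→B4 [-]
  3 | W B7 → L1 hit [D]
  4 | R B4 → L1 miss wb→B7 [-]
  5 | W B2 → L2 miss wb→B8 [D]
  6 | R B8 → L2 miss wb→B2 [-]
  7 | R B8 → L2 hit [-]
  8 | W B1 → L1 miss [D]

DIRTY = [1]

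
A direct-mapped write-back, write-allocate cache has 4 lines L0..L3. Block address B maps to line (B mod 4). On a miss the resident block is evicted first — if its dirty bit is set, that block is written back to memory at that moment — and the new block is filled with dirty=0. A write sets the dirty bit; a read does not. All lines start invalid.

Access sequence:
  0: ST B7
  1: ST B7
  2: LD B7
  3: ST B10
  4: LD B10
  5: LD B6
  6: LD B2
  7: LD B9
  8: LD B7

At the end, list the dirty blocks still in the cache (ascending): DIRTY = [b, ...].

DIRTY = [7]

0: W B7 → L3 miss [D]
1: W B7 → L3 hit [D]
2: R B7 → L3 hit [D]
3: W B10 → L2 miss [D]
4: R B10 → L2 hit [D]
5: R B6 → L2 miss wb→B10 [-]
6: R B2 → L2 miss [-]
7: R B9 → L1 miss [-]
8: R B7 → L3 hit [D]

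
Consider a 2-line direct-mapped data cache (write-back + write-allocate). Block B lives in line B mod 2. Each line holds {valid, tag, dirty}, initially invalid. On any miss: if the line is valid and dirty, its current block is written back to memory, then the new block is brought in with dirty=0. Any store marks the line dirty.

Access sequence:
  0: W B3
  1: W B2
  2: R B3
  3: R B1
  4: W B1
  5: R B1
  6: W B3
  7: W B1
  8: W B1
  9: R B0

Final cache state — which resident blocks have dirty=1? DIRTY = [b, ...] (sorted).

DIRTY = [1]

  0 | W B3 → L1 miss [D]
  1 | W B2 → L0 miss [D]
  2 | R B3 → L1 hit [D]
  3 | R B1 → L1 miss wb→B3 [-]
  4 | W B1 → L1 hit [D]
  5 | R B1 → L1 hit [D]
  6 | W B3 → L1 miss wb→B1 [D]
  7 | W B1 → L1 miss wb→B3 [D]
  8 | W B1 → L1 hit [D]
  9 | R B0 → L0 miss wb→B2 [-]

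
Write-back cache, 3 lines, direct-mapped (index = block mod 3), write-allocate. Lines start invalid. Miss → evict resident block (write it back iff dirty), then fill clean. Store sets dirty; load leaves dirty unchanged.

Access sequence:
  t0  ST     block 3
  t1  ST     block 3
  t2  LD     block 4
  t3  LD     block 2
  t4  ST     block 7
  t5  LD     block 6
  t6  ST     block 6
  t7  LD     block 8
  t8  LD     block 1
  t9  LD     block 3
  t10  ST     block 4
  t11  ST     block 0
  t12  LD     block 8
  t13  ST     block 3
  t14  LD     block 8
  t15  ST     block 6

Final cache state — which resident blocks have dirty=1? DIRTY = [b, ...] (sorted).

DIRTY = [4, 6]

  0 | W B3 → L0 miss [D]
  1 | W B3 → L0 hit [D]
  2 | R B4 → L1 miss [-]
  3 | R B2 → L2 miss [-]
  4 | W B7 → L1 miss [D]
  5 | R B6 → L0 miss wb→B3 [-]
  6 | W B6 → L0 hit [D]
  7 | R B8 → L2 miss [-]
  8 | R B1 → L1 miss wb→B7 [-]
  9 | R B3 → L0 miss wb→B6 [-]
  10 | W B4 → L1 miss [D]
  11 | W B0 → L0 miss [D]
  12 | R B8 → L2 hit [-]
  13 | W B3 → L0 miss wb→B0 [D]
  14 | R B8 → L2 hit [-]
  15 | W B6 → L0 miss wb→B3 [D]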